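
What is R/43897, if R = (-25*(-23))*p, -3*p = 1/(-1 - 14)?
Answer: 115/395073 ≈ 0.00029109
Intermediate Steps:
p = 1/45 (p = -1/(3*(-1 - 14)) = -1/3/(-15) = -1/3*(-1/15) = 1/45 ≈ 0.022222)
R = 115/9 (R = -25*(-23)*(1/45) = 575*(1/45) = 115/9 ≈ 12.778)
R/43897 = (115/9)/43897 = (115/9)*(1/43897) = 115/395073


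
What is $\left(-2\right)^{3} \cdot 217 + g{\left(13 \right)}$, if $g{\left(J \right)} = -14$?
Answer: $-1750$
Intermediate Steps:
$\left(-2\right)^{3} \cdot 217 + g{\left(13 \right)} = \left(-2\right)^{3} \cdot 217 - 14 = \left(-8\right) 217 - 14 = -1736 - 14 = -1750$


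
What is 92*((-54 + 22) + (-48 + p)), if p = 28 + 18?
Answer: -3128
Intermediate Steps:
p = 46
92*((-54 + 22) + (-48 + p)) = 92*((-54 + 22) + (-48 + 46)) = 92*(-32 - 2) = 92*(-34) = -3128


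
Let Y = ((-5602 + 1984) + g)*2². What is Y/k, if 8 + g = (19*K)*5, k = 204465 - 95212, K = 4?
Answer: -12984/109253 ≈ -0.11884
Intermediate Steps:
k = 109253
g = 372 (g = -8 + (19*4)*5 = -8 + 76*5 = -8 + 380 = 372)
Y = -12984 (Y = ((-5602 + 1984) + 372)*2² = (-3618 + 372)*4 = -3246*4 = -12984)
Y/k = -12984/109253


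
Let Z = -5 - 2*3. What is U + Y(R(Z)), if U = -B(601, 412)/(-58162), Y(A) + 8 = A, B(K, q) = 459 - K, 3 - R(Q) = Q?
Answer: 174415/29081 ≈ 5.9976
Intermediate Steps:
Z = -11 (Z = -5 - 6 = -11)
R(Q) = 3 - Q
Y(A) = -8 + A
U = -71/29081 (U = -(459 - 1*601)/(-58162) = -(459 - 601)*(-1)/58162 = -(-142)*(-1)/58162 = -1*71/29081 = -71/29081 ≈ -0.0024415)
U + Y(R(Z)) = -71/29081 + (-8 + (3 - 1*(-11))) = -71/29081 + (-8 + (3 + 11)) = -71/29081 + (-8 + 14) = -71/29081 + 6 = 174415/29081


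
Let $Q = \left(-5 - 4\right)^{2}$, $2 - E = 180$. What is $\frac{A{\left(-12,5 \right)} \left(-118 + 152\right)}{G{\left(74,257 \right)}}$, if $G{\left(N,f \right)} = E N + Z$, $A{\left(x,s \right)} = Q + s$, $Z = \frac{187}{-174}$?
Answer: $- \frac{11832}{53305} \approx -0.22197$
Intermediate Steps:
$E = -178$ ($E = 2 - 180 = -178$)
$Q = 81$ ($Q = \left(-9\right)^{2} = 81$)
$Z = - \frac{187}{174}$ ($Z = 187 \left(- \frac{1}{174}\right) = - \frac{187}{174} \approx -1.0747$)
$A{\left(x,s \right)} = 81 + s$
$G{\left(N,f \right)} = - \frac{187}{174} - 178 N$ ($G{\left(N,f \right)} = - 178 N - \frac{187}{174} = - \frac{187}{174} - 178 N$)
$\frac{A{\left(-12,5 \right)} \left(-118 + 152\right)}{G{\left(74,257 \right)}} = \frac{\left(81 + 5\right) \left(-118 + 152\right)}{- \frac{187}{174} - 13172} = \frac{86 \cdot 34}{- \frac{187}{174} - 13172} = \frac{2924}{- \frac{2292115}{174}} = 2924 \left(- \frac{174}{2292115}\right) = - \frac{11832}{53305}$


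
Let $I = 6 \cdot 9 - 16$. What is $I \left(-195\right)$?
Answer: $-7410$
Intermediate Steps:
$I = 38$ ($I = 54 - 16 = 38$)
$I \left(-195\right) = 38 \left(-195\right) = -7410$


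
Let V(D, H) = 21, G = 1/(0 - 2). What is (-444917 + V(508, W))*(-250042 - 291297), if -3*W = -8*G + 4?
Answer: 240839555744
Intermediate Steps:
G = -½ (G = 1/(-2) = -½ ≈ -0.50000)
W = -8/3 (W = -(-8*(-½) + 4)/3 = -(4 + 4)/3 = -⅓*8 = -8/3 ≈ -2.6667)
(-444917 + V(508, W))*(-250042 - 291297) = (-444917 + 21)*(-250042 - 291297) = -444896*(-541339) = 240839555744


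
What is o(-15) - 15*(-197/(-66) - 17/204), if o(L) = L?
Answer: -2575/44 ≈ -58.523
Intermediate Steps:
o(-15) - 15*(-197/(-66) - 17/204) = -15 - 15*(-197/(-66) - 17/204) = -15 - 15*(-197*(-1/66) - 17*1/204) = -15 - 15*(197/66 - 1/12) = -15 - 15*383/132 = -15 - 1915/44 = -2575/44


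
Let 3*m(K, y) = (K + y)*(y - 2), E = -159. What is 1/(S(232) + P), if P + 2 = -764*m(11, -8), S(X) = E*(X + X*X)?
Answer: -1/8587266 ≈ -1.1645e-7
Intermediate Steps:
m(K, y) = (-2 + y)*(K + y)/3 (m(K, y) = ((K + y)*(y - 2))/3 = ((K + y)*(-2 + y))/3 = ((-2 + y)*(K + y))/3 = (-2 + y)*(K + y)/3)
S(X) = -159*X - 159*X**2 (S(X) = -159*(X + X*X) = -159*(X + X**2) = -159*X - 159*X**2)
P = 7638 (P = -2 - 764*(-2/3*11 - 2/3*(-8) + (1/3)*(-8)**2 + (1/3)*11*(-8)) = -2 - 764*(-22/3 + 16/3 + (1/3)*64 - 88/3) = -2 - 764*(-22/3 + 16/3 + 64/3 - 88/3) = -2 - 764*(-10) = -2 + 7640 = 7638)
1/(S(232) + P) = 1/(-159*232*(1 + 232) + 7638) = 1/(-159*232*233 + 7638) = 1/(-8594904 + 7638) = 1/(-8587266) = -1/8587266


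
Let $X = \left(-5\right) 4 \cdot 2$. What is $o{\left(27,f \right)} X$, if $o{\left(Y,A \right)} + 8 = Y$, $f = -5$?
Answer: $-760$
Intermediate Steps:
$o{\left(Y,A \right)} = -8 + Y$
$X = -40$ ($X = \left(-20\right) 2 = -40$)
$o{\left(27,f \right)} X = \left(-8 + 27\right) \left(-40\right) = 19 \left(-40\right) = -760$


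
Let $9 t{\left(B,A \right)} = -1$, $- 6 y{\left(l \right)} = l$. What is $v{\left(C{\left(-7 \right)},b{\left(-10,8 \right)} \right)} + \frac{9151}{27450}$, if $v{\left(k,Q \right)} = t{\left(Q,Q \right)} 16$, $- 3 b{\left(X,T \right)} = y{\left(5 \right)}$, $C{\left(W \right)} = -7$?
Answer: $- \frac{39649}{27450} \approx -1.4444$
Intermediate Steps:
$y{\left(l \right)} = - \frac{l}{6}$
$t{\left(B,A \right)} = - \frac{1}{9}$ ($t{\left(B,A \right)} = \frac{1}{9} \left(-1\right) = - \frac{1}{9}$)
$b{\left(X,T \right)} = \frac{5}{18}$ ($b{\left(X,T \right)} = - \frac{\left(- \frac{1}{6}\right) 5}{3} = \left(- \frac{1}{3}\right) \left(- \frac{5}{6}\right) = \frac{5}{18}$)
$v{\left(k,Q \right)} = - \frac{16}{9}$ ($v{\left(k,Q \right)} = \left(- \frac{1}{9}\right) 16 = - \frac{16}{9}$)
$v{\left(C{\left(-7 \right)},b{\left(-10,8 \right)} \right)} + \frac{9151}{27450} = - \frac{16}{9} + \frac{9151}{27450} = - \frac{39649}{27450}$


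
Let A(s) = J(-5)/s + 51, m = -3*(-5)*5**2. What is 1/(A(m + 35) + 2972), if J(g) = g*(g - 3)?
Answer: 41/123947 ≈ 0.00033079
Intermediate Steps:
J(g) = g*(-3 + g)
m = 375 (m = 15*25 = 375)
A(s) = 51 + 40/s (A(s) = (-5*(-3 - 5))/s + 51 = (-5*(-8))/s + 51 = 40/s + 51 = 51 + 40/s)
1/(A(m + 35) + 2972) = 1/((51 + 40/(375 + 35)) + 2972) = 1/((51 + 40/410) + 2972) = 1/((51 + 40*(1/410)) + 2972) = 1/((51 + 4/41) + 2972) = 1/(2095/41 + 2972) = 1/(123947/41) = 41/123947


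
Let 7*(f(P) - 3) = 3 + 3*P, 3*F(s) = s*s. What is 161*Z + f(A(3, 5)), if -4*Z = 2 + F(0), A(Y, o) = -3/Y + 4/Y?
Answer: -1077/14 ≈ -76.929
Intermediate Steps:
F(s) = s²/3 (F(s) = (s*s)/3 = s²/3)
A(Y, o) = 1/Y
f(P) = 24/7 + 3*P/7 (f(P) = 3 + (3 + 3*P)/7 = 3 + (3/7 + 3*P/7) = 24/7 + 3*P/7)
Z = -½ (Z = -(2 + (⅓)*0²)/4 = -(2 + (⅓)*0)/4 = -(2 + 0)/4 = -¼*2 = -½ ≈ -0.50000)
161*Z + f(A(3, 5)) = 161*(-½) + (24/7 + (3/7)/3) = -161/2 + (24/7 + (3/7)*(⅓)) = -161/2 + (24/7 + ⅐) = -161/2 + 25/7 = -1077/14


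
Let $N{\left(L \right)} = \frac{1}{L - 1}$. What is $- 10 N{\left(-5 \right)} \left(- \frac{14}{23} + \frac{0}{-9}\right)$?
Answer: $- \frac{70}{69} \approx -1.0145$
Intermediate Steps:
$N{\left(L \right)} = \frac{1}{-1 + L}$
$- 10 N{\left(-5 \right)} \left(- \frac{14}{23} + \frac{0}{-9}\right) = - \frac{10}{-1 - 5} \left(- \frac{14}{23} + \frac{0}{-9}\right) = - \frac{10}{-6} \left(\left(-14\right) \frac{1}{23} + 0 \left(- \frac{1}{9}\right)\right) = \left(-10\right) \left(- \frac{1}{6}\right) \left(- \frac{14}{23} + 0\right) = \frac{5}{3} \left(- \frac{14}{23}\right) = - \frac{70}{69}$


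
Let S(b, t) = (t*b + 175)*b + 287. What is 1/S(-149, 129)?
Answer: 1/2838141 ≈ 3.5234e-7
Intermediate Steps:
S(b, t) = 287 + b*(175 + b*t) (S(b, t) = (b*t + 175)*b + 287 = (175 + b*t)*b + 287 = b*(175 + b*t) + 287 = 287 + b*(175 + b*t))
1/S(-149, 129) = 1/(287 + 175*(-149) + 129*(-149)²) = 1/(287 - 26075 + 129*22201) = 1/(287 - 26075 + 2863929) = 1/2838141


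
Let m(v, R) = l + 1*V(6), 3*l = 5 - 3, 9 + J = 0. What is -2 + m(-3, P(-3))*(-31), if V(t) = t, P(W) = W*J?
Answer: -626/3 ≈ -208.67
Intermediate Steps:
J = -9 (J = -9 + 0 = -9)
P(W) = -9*W (P(W) = W*(-9) = -9*W)
l = ⅔ (l = (5 - 3)/3 = (⅓)*2 = ⅔ ≈ 0.66667)
m(v, R) = 20/3 (m(v, R) = ⅔ + 1*6 = ⅔ + 6 = 20/3)
-2 + m(-3, P(-3))*(-31) = -2 + (20/3)*(-31) = -2 - 620/3 = -626/3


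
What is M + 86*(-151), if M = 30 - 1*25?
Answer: -12981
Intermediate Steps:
M = 5 (M = 30 - 25 = 5)
M + 86*(-151) = 5 + 86*(-151) = 5 - 12986 = -12981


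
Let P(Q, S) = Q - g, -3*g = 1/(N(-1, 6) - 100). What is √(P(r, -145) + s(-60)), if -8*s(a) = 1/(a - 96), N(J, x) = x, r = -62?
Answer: I*√13332629778/14664 ≈ 7.8742*I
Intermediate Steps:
g = 1/282 (g = -1/(3*(6 - 100)) = -⅓/(-94) = -⅓*(-1/94) = 1/282 ≈ 0.0035461)
s(a) = -1/(8*(-96 + a)) (s(a) = -1/(8*(a - 96)) = -1/(8*(-96 + a)))
P(Q, S) = -1/282 + Q (P(Q, S) = Q - 1*1/282 = Q - 1/282 = -1/282 + Q)
√(P(r, -145) + s(-60)) = √((-1/282 - 62) - 1/(-768 + 8*(-60))) = √(-17485/282 - 1/(-768 - 480)) = √(-17485/282 - 1/(-1248)) = √(-17485/282 - 1*(-1/1248)) = √(-17485/282 + 1/1248) = √(-3636833/58656) = I*√13332629778/14664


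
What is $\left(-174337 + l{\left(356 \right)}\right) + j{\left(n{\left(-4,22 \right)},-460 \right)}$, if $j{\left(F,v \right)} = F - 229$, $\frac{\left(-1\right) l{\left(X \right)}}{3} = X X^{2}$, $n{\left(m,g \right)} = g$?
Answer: $-135528592$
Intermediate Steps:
$l{\left(X \right)} = - 3 X^{3}$ ($l{\left(X \right)} = - 3 X X^{2} = - 3 X^{3}$)
$j{\left(F,v \right)} = -229 + F$
$\left(-174337 + l{\left(356 \right)}\right) + j{\left(n{\left(-4,22 \right)},-460 \right)} = \left(-174337 - 3 \cdot 356^{3}\right) + \left(-229 + 22\right) = \left(-174337 - 135354048\right) - 207 = -135528385 - 207 = -135528592$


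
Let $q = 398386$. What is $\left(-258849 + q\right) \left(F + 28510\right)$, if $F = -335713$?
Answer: $-42866185011$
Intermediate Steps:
$\left(-258849 + q\right) \left(F + 28510\right) = \left(-258849 + 398386\right) \left(-335713 + 28510\right) = 139537 \left(-307203\right) = -42866185011$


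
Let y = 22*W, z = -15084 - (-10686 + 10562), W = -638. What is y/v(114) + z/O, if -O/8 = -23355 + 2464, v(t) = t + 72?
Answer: -146786948/1942863 ≈ -75.552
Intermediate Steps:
v(t) = 72 + t
z = -14960 (z = -15084 - 1*(-124) = -15084 + 124 = -14960)
y = -14036 (y = 22*(-638) = -14036)
O = 167128 (O = -8*(-23355 + 2464) = -8*(-20891) = 167128)
y/v(114) + z/O = -14036/(72 + 114) - 14960/167128 = -14036/186 - 14960*1/167128 = -14036*1/186 - 1870/20891 = -7018/93 - 1870/20891 = -146786948/1942863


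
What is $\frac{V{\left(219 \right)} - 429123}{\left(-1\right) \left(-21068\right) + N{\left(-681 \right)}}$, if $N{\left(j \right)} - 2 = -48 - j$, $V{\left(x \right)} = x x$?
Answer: $- \frac{381162}{21703} \approx -17.563$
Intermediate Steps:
$V{\left(x \right)} = x^{2}$
$N{\left(j \right)} = -46 - j$ ($N{\left(j \right)} = 2 - \left(48 + j\right) = -46 - j$)
$\frac{V{\left(219 \right)} - 429123}{\left(-1\right) \left(-21068\right) + N{\left(-681 \right)}} = \frac{219^{2} - 429123}{\left(-1\right) \left(-21068\right) - -635} = \frac{47961 - 429123}{21068 + \left(-46 + 681\right)} = - \frac{381162}{21068 + 635} = - \frac{381162}{21703}$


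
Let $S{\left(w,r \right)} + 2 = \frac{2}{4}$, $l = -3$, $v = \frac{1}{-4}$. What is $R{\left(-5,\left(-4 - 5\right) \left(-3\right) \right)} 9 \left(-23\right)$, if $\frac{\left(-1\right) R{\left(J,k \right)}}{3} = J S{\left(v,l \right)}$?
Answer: $\frac{9315}{2} \approx 4657.5$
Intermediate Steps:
$v = - \frac{1}{4} \approx -0.25$
$S{\left(w,r \right)} = - \frac{3}{2}$ ($S{\left(w,r \right)} = -2 + \frac{2}{4} = -2 + 2 \cdot \frac{1}{4} = -2 + \frac{1}{2} = - \frac{3}{2}$)
$R{\left(J,k \right)} = \frac{9 J}{2}$ ($R{\left(J,k \right)} = - 3 J \left(- \frac{3}{2}\right) = - 3 \left(- \frac{3 J}{2}\right) = \frac{9 J}{2}$)
$R{\left(-5,\left(-4 - 5\right) \left(-3\right) \right)} 9 \left(-23\right) = \frac{9}{2} \left(-5\right) 9 \left(-23\right) = \left(- \frac{45}{2}\right) 9 \left(-23\right) = \left(- \frac{405}{2}\right) \left(-23\right) = \frac{9315}{2}$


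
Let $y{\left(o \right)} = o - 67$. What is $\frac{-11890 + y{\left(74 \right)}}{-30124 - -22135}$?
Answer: $\frac{3961}{2663} \approx 1.4874$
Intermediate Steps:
$y{\left(o \right)} = -67 + o$
$\frac{-11890 + y{\left(74 \right)}}{-30124 - -22135} = \frac{-11890 + \left(-67 + 74\right)}{-30124 - -22135} = \frac{-11890 + 7}{-30124 + 22135} = - \frac{11883}{-7989} = \left(-11883\right) \left(- \frac{1}{7989}\right) = \frac{3961}{2663}$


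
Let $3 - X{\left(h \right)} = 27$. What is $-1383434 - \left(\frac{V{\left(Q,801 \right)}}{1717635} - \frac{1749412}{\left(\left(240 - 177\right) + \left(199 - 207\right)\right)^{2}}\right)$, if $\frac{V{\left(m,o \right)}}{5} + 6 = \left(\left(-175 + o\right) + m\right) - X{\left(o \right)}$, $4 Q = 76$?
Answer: $- \frac{479007000065467}{346389725} \approx -1.3829 \cdot 10^{6}$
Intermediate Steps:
$X{\left(h \right)} = -24$ ($X{\left(h \right)} = 3 - 27 = -24$)
$Q = 19$ ($Q = \frac{1}{4} \cdot 76 = 19$)
$V{\left(m,o \right)} = -785 + 5 m + 5 o$ ($V{\left(m,o \right)} = -30 + 5 \left(\left(\left(-175 + o\right) + m\right) - -24\right) = -30 + 5 \left(\left(-175 + m + o\right) + 24\right) = -30 + 5 \left(-151 + m + o\right) = -30 + \left(-755 + 5 m + 5 o\right) = -785 + 5 m + 5 o$)
$-1383434 - \left(\frac{V{\left(Q,801 \right)}}{1717635} - \frac{1749412}{\left(\left(240 - 177\right) + \left(199 - 207\right)\right)^{2}}\right) = -1383434 - \left(\frac{-785 + 5 \cdot 19 + 5 \cdot 801}{1717635} - \frac{1749412}{\left(\left(240 - 177\right) + \left(199 - 207\right)\right)^{2}}\right) = -1383434 - \left(\left(-785 + 95 + 4005\right) \frac{1}{1717635} - \frac{1749412}{\left(63 - 8\right)^{2}}\right) = -1383434 - \left(3315 \cdot \frac{1}{1717635} - \frac{1749412}{55^{2}}\right) = -1383434 - \left(\frac{221}{114509} - \frac{1749412}{3025}\right) = -1383434 - - \frac{200322750183}{346389725} = -1383434 + \frac{200322750183}{346389725} = - \frac{479007000065467}{346389725}$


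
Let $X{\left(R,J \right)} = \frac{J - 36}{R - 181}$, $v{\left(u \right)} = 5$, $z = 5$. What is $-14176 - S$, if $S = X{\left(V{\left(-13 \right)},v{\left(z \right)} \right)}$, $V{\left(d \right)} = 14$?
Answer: $- \frac{2367423}{167} \approx -14176.0$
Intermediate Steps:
$X{\left(R,J \right)} = \frac{-36 + J}{-181 + R}$
$S = \frac{31}{167}$ ($S = \frac{-36 + 5}{-181 + 14} = \frac{1}{-167} \left(-31\right) = \left(- \frac{1}{167}\right) \left(-31\right) = \frac{31}{167} \approx 0.18563$)
$-14176 - S = -14176 - \frac{31}{167} = - \frac{2367423}{167}$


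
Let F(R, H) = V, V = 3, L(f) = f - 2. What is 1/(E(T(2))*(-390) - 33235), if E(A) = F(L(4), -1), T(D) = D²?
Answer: -1/34405 ≈ -2.9066e-5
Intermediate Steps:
L(f) = -2 + f
F(R, H) = 3
E(A) = 3
1/(E(T(2))*(-390) - 33235) = 1/(3*(-390) - 33235) = 1/(-1170 - 33235) = 1/(-34405) = -1/34405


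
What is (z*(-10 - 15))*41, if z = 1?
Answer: -1025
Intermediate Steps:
(z*(-10 - 15))*41 = (1*(-10 - 15))*41 = (1*(-25))*41 = -25*41 = -1025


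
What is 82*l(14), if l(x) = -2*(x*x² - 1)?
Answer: -449852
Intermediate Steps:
l(x) = 2 - 2*x³ (l(x) = -2*(x³ - 1) = -2*(-1 + x³) = 2 - 2*x³)
82*l(14) = 82*(2 - 2*14³) = 82*(2 - 2*2744) = 82*(2 - 5488) = 82*(-5486) = -449852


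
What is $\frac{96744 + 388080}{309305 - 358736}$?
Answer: $- \frac{161608}{16477} \approx -9.8081$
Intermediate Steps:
$\frac{96744 + 388080}{309305 - 358736} = \frac{484824}{-49431} = 484824 \left(- \frac{1}{49431}\right) = - \frac{161608}{16477}$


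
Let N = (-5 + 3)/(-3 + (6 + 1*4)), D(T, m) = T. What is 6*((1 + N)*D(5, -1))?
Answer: 150/7 ≈ 21.429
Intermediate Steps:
N = -2/7 (N = -2/(-3 + (6 + 4)) = -2/(-3 + 10) = -2/7 ≈ -0.28571)
6*((1 + N)*D(5, -1)) = 6*((1 - 2/7)*5) = 6*((5/7)*5) = 6*(25/7) = 150/7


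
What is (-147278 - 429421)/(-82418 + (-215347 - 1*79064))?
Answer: 576699/376829 ≈ 1.5304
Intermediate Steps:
(-147278 - 429421)/(-82418 + (-215347 - 1*79064)) = -576699/(-82418 + (-215347 - 79064)) = -576699/(-82418 - 294411) = -576699/(-376829) = -576699*(-1/376829) = 576699/376829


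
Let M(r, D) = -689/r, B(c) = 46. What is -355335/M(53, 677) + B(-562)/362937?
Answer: 128964219493/4718181 ≈ 27333.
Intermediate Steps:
-355335/M(53, 677) + B(-562)/362937 = -355335/((-689/53)) + 46/362937 = -355335/((-689*1/53)) + 46*(1/362937) = -355335/(-13) + 46/362937 = -355335*(-1/13) + 46/362937 = 355335/13 + 46/362937 = 128964219493/4718181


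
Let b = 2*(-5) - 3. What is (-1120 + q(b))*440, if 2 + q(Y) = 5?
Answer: -491480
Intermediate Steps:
b = -13 (b = -10 - 3 = -13)
q(Y) = 3 (q(Y) = -2 + 5 = 3)
(-1120 + q(b))*440 = (-1120 + 3)*440 = -1117*440 = -491480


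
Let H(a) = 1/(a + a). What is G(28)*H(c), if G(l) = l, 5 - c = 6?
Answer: -14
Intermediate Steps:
c = -1 (c = 5 - 1*6 = 5 - 6 = -1)
H(a) = 1/(2*a)
G(28)*H(c) = 28*((½)/(-1)) = 28*((½)*(-1)) = 28*(-½) = -14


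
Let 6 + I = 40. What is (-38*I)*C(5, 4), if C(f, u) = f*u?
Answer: -25840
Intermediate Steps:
I = 34 (I = -6 + 40 = 34)
(-38*I)*C(5, 4) = (-38*34)*(5*4) = -1292*20 = -25840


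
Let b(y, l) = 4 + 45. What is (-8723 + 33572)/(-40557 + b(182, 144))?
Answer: -24849/40508 ≈ -0.61343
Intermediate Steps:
b(y, l) = 49
(-8723 + 33572)/(-40557 + b(182, 144)) = (-8723 + 33572)/(-40557 + 49) = 24849/(-40508) = 24849*(-1/40508) = -24849/40508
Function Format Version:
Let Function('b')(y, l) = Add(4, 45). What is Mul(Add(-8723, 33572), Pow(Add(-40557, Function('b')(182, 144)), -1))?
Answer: Rational(-24849, 40508) ≈ -0.61343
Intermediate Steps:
Function('b')(y, l) = 49
Mul(Add(-8723, 33572), Pow(Add(-40557, Function('b')(182, 144)), -1)) = Mul(Add(-8723, 33572), Pow(Add(-40557, 49), -1)) = Mul(24849, Pow(-40508, -1)) = Mul(24849, Rational(-1, 40508)) = Rational(-24849, 40508)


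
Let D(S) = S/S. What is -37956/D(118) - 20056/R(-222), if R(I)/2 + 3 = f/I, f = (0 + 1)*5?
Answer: -23242260/671 ≈ -34638.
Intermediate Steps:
D(S) = 1
f = 5 (f = 1*5 = 5)
R(I) = -6 + 10/I (R(I) = -6 + 2*(5/I) = -6 + 10/I)
-37956/D(118) - 20056/R(-222) = -37956/1 - 20056/(-6 + 10/(-222)) = -37956*1 - 20056/(-6 + 10*(-1/222)) = -37956 - 20056/(-6 - 5/111) = -37956 - 20056/(-671/111) = -37956 - 20056*(-111/671) = -37956 + 2226216/671 = -23242260/671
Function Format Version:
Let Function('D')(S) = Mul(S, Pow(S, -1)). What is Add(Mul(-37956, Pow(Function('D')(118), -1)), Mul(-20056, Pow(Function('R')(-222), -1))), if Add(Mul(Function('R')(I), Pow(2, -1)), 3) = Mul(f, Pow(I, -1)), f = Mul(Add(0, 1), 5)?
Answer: Rational(-23242260, 671) ≈ -34638.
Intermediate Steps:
Function('D')(S) = 1
f = 5 (f = Mul(1, 5) = 5)
Function('R')(I) = Add(-6, Mul(10, Pow(I, -1))) (Function('R')(I) = Add(-6, Mul(2, Mul(5, Pow(I, -1)))) = Add(-6, Mul(10, Pow(I, -1))))
Add(Mul(-37956, Pow(Function('D')(118), -1)), Mul(-20056, Pow(Function('R')(-222), -1))) = Add(Mul(-37956, Pow(1, -1)), Mul(-20056, Pow(Add(-6, Mul(10, Pow(-222, -1))), -1))) = Add(Mul(-37956, 1), Mul(-20056, Pow(Add(-6, Mul(10, Rational(-1, 222))), -1))) = Add(-37956, Mul(-20056, Pow(Add(-6, Rational(-5, 111)), -1))) = Add(-37956, Mul(-20056, Pow(Rational(-671, 111), -1))) = Add(-37956, Mul(-20056, Rational(-111, 671))) = Add(-37956, Rational(2226216, 671)) = Rational(-23242260, 671)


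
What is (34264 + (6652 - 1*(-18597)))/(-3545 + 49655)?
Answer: 59513/46110 ≈ 1.2907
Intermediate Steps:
(34264 + (6652 - 1*(-18597)))/(-3545 + 49655) = (34264 + (6652 + 18597))/46110 = (34264 + 25249)*(1/46110) = 59513*(1/46110) = 59513/46110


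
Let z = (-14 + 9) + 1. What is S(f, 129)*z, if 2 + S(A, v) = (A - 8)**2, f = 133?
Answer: -62492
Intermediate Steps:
S(A, v) = -2 + (-8 + A)**2 (S(A, v) = -2 + (A - 8)**2 = -2 + (-8 + A)**2)
z = -4 (z = -5 + 1 = -4)
S(f, 129)*z = (-2 + (-8 + 133)**2)*(-4) = (-2 + 125**2)*(-4) = (-2 + 15625)*(-4) = 15623*(-4) = -62492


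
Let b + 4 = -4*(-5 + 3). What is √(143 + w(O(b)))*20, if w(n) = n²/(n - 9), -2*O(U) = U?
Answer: 20*√17259/11 ≈ 238.86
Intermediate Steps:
b = 4 (b = -4 - 4*(-5 + 3) = -4 - 4*(-2) = -4 + 8 = 4)
O(U) = -U/2
w(n) = n²/(-9 + n)
√(143 + w(O(b)))*20 = √(143 + (-½*4)²/(-9 - ½*4))*20 = √(143 + (-2)²/(-9 - 2))*20 = √(143 + 4/(-11))*20 = √(143 + 4*(-1/11))*20 = √(143 - 4/11)*20 = √(1569/11)*20 = (√17259/11)*20 = 20*√17259/11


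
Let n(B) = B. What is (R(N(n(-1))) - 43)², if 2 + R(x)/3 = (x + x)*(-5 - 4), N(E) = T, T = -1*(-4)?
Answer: 70225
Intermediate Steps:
T = 4
N(E) = 4
R(x) = -6 - 54*x (R(x) = -6 + 3*((x + x)*(-5 - 4)) = -6 + 3*((2*x)*(-9)) = -6 + 3*(-18*x) = -6 - 54*x)
(R(N(n(-1))) - 43)² = ((-6 - 54*4) - 43)² = ((-6 - 216) - 43)² = (-222 - 43)² = (-265)² = 70225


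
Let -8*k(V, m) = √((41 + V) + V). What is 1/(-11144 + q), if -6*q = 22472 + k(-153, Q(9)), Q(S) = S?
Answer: -34305024/510778937609 - 48*I*√265/510778937609 ≈ -6.7162e-5 - 1.5298e-9*I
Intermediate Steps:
k(V, m) = -√(41 + 2*V)/8 (k(V, m) = -√((41 + V) + V)/8 = -√(41 + 2*V)/8)
q = -11236/3 + I*√265/48 (q = -(22472 - √(41 + 2*(-153))/8)/6 = -(22472 - √(41 - 306)/8)/6 = -(22472 - I*√265/8)/6 = -11236/3 + I*√265/48 ≈ -3745.3 + 0.33914*I)
1/(-11144 + q) = 1/(-11144 + (-11236/3 + I*√265/48)) = 1/(-44668/3 + I*√265/48)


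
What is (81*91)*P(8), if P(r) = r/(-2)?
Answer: -29484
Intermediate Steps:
P(r) = -r/2 (P(r) = r*(-1/2) = -r/2)
(81*91)*P(8) = (81*91)*(-1/2*8) = 7371*(-4) = -29484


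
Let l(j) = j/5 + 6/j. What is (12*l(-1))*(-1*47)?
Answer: 17484/5 ≈ 3496.8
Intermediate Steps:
l(j) = 6/j + j/5 (l(j) = j*(⅕) + 6/j = j/5 + 6/j = 6/j + j/5)
(12*l(-1))*(-1*47) = (12*(6/(-1) + (⅕)*(-1)))*(-1*47) = (12*(6*(-1) - ⅕))*(-47) = (12*(-6 - ⅕))*(-47) = (12*(-31/5))*(-47) = -372/5*(-47) = 17484/5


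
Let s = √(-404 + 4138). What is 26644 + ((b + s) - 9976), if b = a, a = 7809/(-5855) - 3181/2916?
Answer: 284534368441/17073180 + √3734 ≈ 16727.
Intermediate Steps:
s = √3734 ≈ 61.106
a = -41395799/17073180 (a = 7809*(-1/5855) - 3181*1/2916 = -7809/5855 - 3181/2916 = -41395799/17073180 ≈ -2.4246)
b = -41395799/17073180 ≈ -2.4246
26644 + ((b + s) - 9976) = 26644 + ((-41395799/17073180 + √3734) - 9976) = 26644 + (-170363439479/17073180 + √3734) = 284534368441/17073180 + √3734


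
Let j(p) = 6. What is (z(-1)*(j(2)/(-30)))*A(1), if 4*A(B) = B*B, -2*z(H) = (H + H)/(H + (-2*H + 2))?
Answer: -1/60 ≈ -0.016667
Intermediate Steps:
z(H) = -H/(2 - H) (z(H) = -(H + H)/(2*(H + (-2*H + 2))) = -2*H/(2*(H + (2 - 2*H))) = -2*H/(2*(2 - H)) = -H/(2 - H))
A(B) = B**2/4 (A(B) = (B*B)/4 = B**2/4)
(z(-1)*(j(2)/(-30)))*A(1) = ((-1/(-2 - 1))*(6/(-30)))*((1/4)*1**2) = ((-1/(-3))*(6*(-1/30)))*((1/4)*1) = (-1*(-1/3)*(-1/5))*(1/4) = ((1/3)*(-1/5))*(1/4) = -1/15*1/4 = -1/60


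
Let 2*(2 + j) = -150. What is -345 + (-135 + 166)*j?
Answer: -2732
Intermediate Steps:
j = -77 (j = -2 + (1/2)*(-150) = -2 - 75 = -77)
-345 + (-135 + 166)*j = -345 + (-135 + 166)*(-77) = -345 + 31*(-77) = -345 - 2387 = -2732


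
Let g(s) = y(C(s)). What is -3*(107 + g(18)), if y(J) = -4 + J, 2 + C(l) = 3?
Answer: -312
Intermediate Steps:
C(l) = 1 (C(l) = -2 + 3 = 1)
g(s) = -3 (g(s) = -4 + 1 = -3)
-3*(107 + g(18)) = -3*(107 - 3) = -3*104 = -312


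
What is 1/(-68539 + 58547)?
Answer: -1/9992 ≈ -0.00010008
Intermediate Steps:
1/(-68539 + 58547) = 1/(-9992) = -1/9992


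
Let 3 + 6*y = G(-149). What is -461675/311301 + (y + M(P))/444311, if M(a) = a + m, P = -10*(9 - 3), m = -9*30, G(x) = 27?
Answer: -205228765051/138314458611 ≈ -1.4838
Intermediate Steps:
m = -270
P = -60 (P = -10*6 = -60)
M(a) = -270 + a (M(a) = a - 270 = -270 + a)
y = 4 (y = -1/2 + (1/6)*27 = -1/2 + 9/2 = 4)
-461675/311301 + (y + M(P))/444311 = -461675/311301 + (4 + (-270 - 60))/444311 = -461675*1/311301 + (4 - 330)*(1/444311) = -461675/311301 - 326*1/444311 = -461675/311301 - 326/444311 = -205228765051/138314458611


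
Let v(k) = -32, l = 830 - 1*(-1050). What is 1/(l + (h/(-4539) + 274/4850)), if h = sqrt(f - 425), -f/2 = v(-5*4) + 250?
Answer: 75926520259038075/142746147545700140258 + 8897385625*I*sqrt(861)/142746147545700140258 ≈ 0.0005319 + 1.8289e-9*I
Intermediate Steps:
l = 1880 (l = 830 + 1050 = 1880)
f = -436 (f = -2*(-32 + 250) = -2*218 = -436)
h = I*sqrt(861) (h = sqrt(-436 - 425) = sqrt(-861) = I*sqrt(861) ≈ 29.343*I)
1/(l + (h/(-4539) + 274/4850)) = 1/(1880 + ((I*sqrt(861))/(-4539) + 274/4850)) = 1/(1880 + ((I*sqrt(861))*(-1/4539) + 274*(1/4850))) = 1/(1880 + (-I*sqrt(861)/4539 + 137/2425)) = 1/(1880 + (137/2425 - I*sqrt(861)/4539)) = 1/(4559137/2425 - I*sqrt(861)/4539)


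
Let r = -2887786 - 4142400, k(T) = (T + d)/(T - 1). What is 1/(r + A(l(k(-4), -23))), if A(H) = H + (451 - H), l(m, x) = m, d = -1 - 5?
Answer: -1/7029735 ≈ -1.4225e-7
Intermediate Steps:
d = -6
k(T) = (-6 + T)/(-1 + T) (k(T) = (T - 6)/(T - 1) = (-6 + T)/(-1 + T))
r = -7030186
A(H) = 451
1/(r + A(l(k(-4), -23))) = 1/(-7030186 + 451) = 1/(-7029735) = -1/7029735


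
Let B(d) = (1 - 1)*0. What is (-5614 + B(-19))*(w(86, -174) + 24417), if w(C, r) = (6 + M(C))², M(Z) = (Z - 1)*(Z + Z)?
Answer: -1201083260902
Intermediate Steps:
M(Z) = 2*Z*(-1 + Z) (M(Z) = (-1 + Z)*(2*Z) = 2*Z*(-1 + Z))
w(C, r) = (6 + 2*C*(-1 + C))²
B(d) = 0 (B(d) = 0*0 = 0)
(-5614 + B(-19))*(w(86, -174) + 24417) = (-5614 + 0)*(4*(3 + 86*(-1 + 86))² + 24417) = -5614*(4*(3 + 86*85)² + 24417) = -5614*(4*(3 + 7310)² + 24417) = -5614*(4*7313² + 24417) = -5614*(4*53479969 + 24417) = -5614*(213919876 + 24417) = -5614*213944293 = -1201083260902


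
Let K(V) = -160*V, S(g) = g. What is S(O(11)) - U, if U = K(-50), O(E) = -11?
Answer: -8011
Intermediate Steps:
U = 8000 (U = -160*(-50) = 8000)
S(O(11)) - U = -11 - 1*8000 = -11 - 8000 = -8011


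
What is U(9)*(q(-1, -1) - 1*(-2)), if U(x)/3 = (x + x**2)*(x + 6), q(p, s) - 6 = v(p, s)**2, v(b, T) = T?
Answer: 36450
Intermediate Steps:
q(p, s) = 6 + s**2
U(x) = 3*(6 + x)*(x + x**2) (U(x) = 3*((x + x**2)*(x + 6)) = 3*((x + x**2)*(6 + x)) = 3*((6 + x)*(x + x**2)) = 3*(6 + x)*(x + x**2))
U(9)*(q(-1, -1) - 1*(-2)) = (3*9*(6 + 9**2 + 7*9))*((6 + (-1)**2) - 1*(-2)) = (3*9*(6 + 81 + 63))*((6 + 1) + 2) = (3*9*150)*(7 + 2) = 4050*9 = 36450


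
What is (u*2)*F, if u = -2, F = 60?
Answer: -240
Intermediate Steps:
(u*2)*F = -2*2*60 = -4*60 = -240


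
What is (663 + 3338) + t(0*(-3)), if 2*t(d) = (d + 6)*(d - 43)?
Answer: 3872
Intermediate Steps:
t(d) = (-43 + d)*(6 + d)/2 (t(d) = ((d + 6)*(d - 43))/2 = ((6 + d)*(-43 + d))/2 = ((-43 + d)*(6 + d))/2 = (-43 + d)*(6 + d)/2)
(663 + 3338) + t(0*(-3)) = (663 + 3338) + (-129 + (0*(-3))²/2 - 0*(-3)) = 4001 + (-129 + (½)*0² - 37/2*0) = 4001 + (-129 + (½)*0 + 0) = 4001 + (-129 + 0 + 0) = 4001 - 129 = 3872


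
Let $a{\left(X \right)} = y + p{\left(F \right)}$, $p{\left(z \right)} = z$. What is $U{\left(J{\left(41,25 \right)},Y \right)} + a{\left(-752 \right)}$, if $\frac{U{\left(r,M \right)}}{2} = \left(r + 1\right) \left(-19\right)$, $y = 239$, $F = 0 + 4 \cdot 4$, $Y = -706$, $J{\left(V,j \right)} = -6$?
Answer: $445$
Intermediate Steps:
$F = 16$ ($F = 0 + 16 = 16$)
$U{\left(r,M \right)} = -38 - 38 r$ ($U{\left(r,M \right)} = 2 \left(r + 1\right) \left(-19\right) = 2 \left(1 + r\right) \left(-19\right) = 2 \left(-19 - 19 r\right) = -38 - 38 r$)
$a{\left(X \right)} = 255$ ($a{\left(X \right)} = 239 + 16 = 255$)
$U{\left(J{\left(41,25 \right)},Y \right)} + a{\left(-752 \right)} = \left(-38 - -228\right) + 255 = \left(-38 + 228\right) + 255 = 190 + 255 = 445$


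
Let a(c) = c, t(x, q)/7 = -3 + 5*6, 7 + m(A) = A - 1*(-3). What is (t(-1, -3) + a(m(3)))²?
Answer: 35344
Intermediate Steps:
m(A) = -4 + A (m(A) = -7 + (A - 1*(-3)) = -7 + (A + 3) = -7 + (3 + A) = -4 + A)
t(x, q) = 189 (t(x, q) = 7*(-3 + 5*6) = 7*(-3 + 30) = 7*27 = 189)
(t(-1, -3) + a(m(3)))² = (189 + (-4 + 3))² = (189 - 1)² = 188² = 35344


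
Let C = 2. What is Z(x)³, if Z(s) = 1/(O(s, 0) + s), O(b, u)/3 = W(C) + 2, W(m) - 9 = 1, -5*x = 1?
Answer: 125/5735339 ≈ 2.1795e-5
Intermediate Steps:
x = -⅕ (x = -⅕*1 = -⅕ ≈ -0.20000)
W(m) = 10 (W(m) = 9 + 1 = 10)
O(b, u) = 36 (O(b, u) = 3*(10 + 2) = 3*12 = 36)
Z(s) = 1/(36 + s)
Z(x)³ = (1/(36 - ⅕))³ = (1/(179/5))³ = (5/179)³ = 125/5735339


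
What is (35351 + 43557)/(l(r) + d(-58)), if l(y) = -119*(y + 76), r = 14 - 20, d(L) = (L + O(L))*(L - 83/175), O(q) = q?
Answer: -6904450/135361 ≈ -51.008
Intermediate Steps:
d(L) = 2*L*(-83/175 + L) (d(L) = (L + L)*(L - 83/175) = (2*L)*(L - 83*1/175) = (2*L)*(L - 83/175) = (2*L)*(-83/175 + L) = 2*L*(-83/175 + L))
r = -6
l(y) = -9044 - 119*y (l(y) = -119*(76 + y) = -9044 - 119*y)
(35351 + 43557)/(l(r) + d(-58)) = (35351 + 43557)/((-9044 - 119*(-6)) + (2/175)*(-58)*(-83 + 175*(-58))) = 78908/((-9044 + 714) + (2/175)*(-58)*(-83 - 10150)) = 78908/(-8330 + (2/175)*(-58)*(-10233)) = 78908/(-8330 + 1187028/175) = 78908/(-270722/175) = 78908*(-175/270722) = -6904450/135361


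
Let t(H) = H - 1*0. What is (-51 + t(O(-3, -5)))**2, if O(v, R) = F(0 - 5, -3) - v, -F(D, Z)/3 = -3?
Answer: 1521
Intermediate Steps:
F(D, Z) = 9 (F(D, Z) = -3*(-3) = 9)
O(v, R) = 9 - v
t(H) = H (t(H) = H + 0 = H)
(-51 + t(O(-3, -5)))**2 = (-51 + (9 - 1*(-3)))**2 = (-51 + (9 + 3))**2 = (-51 + 12)**2 = (-39)**2 = 1521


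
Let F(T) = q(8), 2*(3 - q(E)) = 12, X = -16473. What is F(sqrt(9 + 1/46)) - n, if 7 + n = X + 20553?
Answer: -4076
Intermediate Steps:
q(E) = -3 (q(E) = 3 - 1/2*12 = 3 - 6 = -3)
F(T) = -3
n = 4073 (n = -7 + (-16473 + 20553) = -7 + 4080 = 4073)
F(sqrt(9 + 1/46)) - n = -3 - 1*4073 = -3 - 4073 = -4076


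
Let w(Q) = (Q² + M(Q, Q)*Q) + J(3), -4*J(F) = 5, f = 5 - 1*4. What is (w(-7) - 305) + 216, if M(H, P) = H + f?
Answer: ¾ ≈ 0.75000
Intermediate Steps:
f = 1 (f = 5 - 4 = 1)
M(H, P) = 1 + H (M(H, P) = H + 1 = 1 + H)
J(F) = -5/4 (J(F) = -¼*5 = -5/4)
w(Q) = -5/4 + Q² + Q*(1 + Q) (w(Q) = (Q² + (1 + Q)*Q) - 5/4 = (Q² + Q*(1 + Q)) - 5/4 = -5/4 + Q² + Q*(1 + Q))
(w(-7) - 305) + 216 = ((-5/4 - 7 + 2*(-7)²) - 305) + 216 = ((-5/4 - 7 + 2*49) - 305) + 216 = ((-5/4 - 7 + 98) - 305) + 216 = (359/4 - 305) + 216 = -861/4 + 216 = ¾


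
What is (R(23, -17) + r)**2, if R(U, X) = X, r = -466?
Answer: 233289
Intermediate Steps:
(R(23, -17) + r)**2 = (-17 - 466)**2 = (-483)**2 = 233289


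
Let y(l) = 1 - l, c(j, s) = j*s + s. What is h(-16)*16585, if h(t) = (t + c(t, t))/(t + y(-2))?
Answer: -3715040/13 ≈ -2.8577e+5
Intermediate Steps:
c(j, s) = s + j*s
h(t) = (t + t*(1 + t))/(3 + t) (h(t) = (t + t*(1 + t))/(t + (1 - 1*(-2))) = (t + t*(1 + t))/(t + (1 + 2)) = (t + t*(1 + t))/(t + 3) = (t + t*(1 + t))/(3 + t))
h(-16)*16585 = -16*(2 - 16)/(3 - 16)*16585 = -16*(-14)/(-13)*16585 = -16*(-1/13)*(-14)*16585 = -224/13*16585 = -3715040/13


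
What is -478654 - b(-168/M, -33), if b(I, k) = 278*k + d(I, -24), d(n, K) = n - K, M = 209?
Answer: -98126168/209 ≈ -4.6950e+5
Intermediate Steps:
b(I, k) = 24 + I + 278*k (b(I, k) = 278*k + (I - 1*(-24)) = 278*k + (I + 24) = 278*k + (24 + I) = 24 + I + 278*k)
-478654 - b(-168/M, -33) = -478654 - (24 - 168/209 + 278*(-33)) = -478654 - (24 - 168*1/209 - 9174) = -478654 - (24 - 168/209 - 9174) = -478654 - 1*(-1912518/209) = -478654 + 1912518/209 = -98126168/209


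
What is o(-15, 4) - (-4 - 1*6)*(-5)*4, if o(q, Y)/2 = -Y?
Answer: -208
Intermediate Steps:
o(q, Y) = -2*Y (o(q, Y) = 2*(-Y) = -2*Y)
o(-15, 4) - (-4 - 1*6)*(-5)*4 = -2*4 - (-4 - 1*6)*(-5)*4 = -8 - (-4 - 6)*(-5)*4 = -8 - (-10*(-5))*4 = -8 - 50*4 = -8 - 1*200 = -8 - 200 = -208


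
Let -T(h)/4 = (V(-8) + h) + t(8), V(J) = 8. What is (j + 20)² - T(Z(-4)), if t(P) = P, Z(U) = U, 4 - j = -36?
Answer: 3648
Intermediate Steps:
j = 40 (j = 4 - 1*(-36) = 4 + 36 = 40)
T(h) = -64 - 4*h (T(h) = -4*((8 + h) + 8) = -4*(16 + h) = -64 - 4*h)
(j + 20)² - T(Z(-4)) = (40 + 20)² - (-64 - 4*(-4)) = 60² - (-64 + 16) = 3600 - 1*(-48) = 3600 + 48 = 3648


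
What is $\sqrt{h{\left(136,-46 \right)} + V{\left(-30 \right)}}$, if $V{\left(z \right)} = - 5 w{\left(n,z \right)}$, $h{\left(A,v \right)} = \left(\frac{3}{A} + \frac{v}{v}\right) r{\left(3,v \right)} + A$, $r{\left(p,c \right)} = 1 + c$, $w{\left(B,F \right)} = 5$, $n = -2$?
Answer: $\frac{\sqrt{300594}}{68} \approx 8.0627$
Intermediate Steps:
$h{\left(A,v \right)} = A + \left(1 + v\right) \left(1 + \frac{3}{A}\right)$ ($h{\left(A,v \right)} = \left(\frac{3}{A} + \frac{v}{v}\right) \left(1 + v\right) + A = \left(\frac{3}{A} + 1\right) \left(1 + v\right) + A = \left(1 + \frac{3}{A}\right) \left(1 + v\right) + A = \left(1 + v\right) \left(1 + \frac{3}{A}\right) + A = A + \left(1 + v\right) \left(1 + \frac{3}{A}\right)$)
$V{\left(z \right)} = -25$ ($V{\left(z \right)} = \left(-5\right) 5 = -25$)
$\sqrt{h{\left(136,-46 \right)} + V{\left(-30 \right)}} = \sqrt{\frac{3 + 3 \left(-46\right) + 136 \left(1 + 136 - 46\right)}{136} - 25} = \sqrt{\frac{3 - 138 + 136 \cdot 91}{136} - 25} = \sqrt{\frac{3 - 138 + 12376}{136} - 25} = \sqrt{\frac{1}{136} \cdot 12241 - 25} = \sqrt{\frac{12241}{136} - 25} = \sqrt{\frac{8841}{136}} = \frac{\sqrt{300594}}{68}$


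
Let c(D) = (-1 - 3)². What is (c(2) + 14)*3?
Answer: 90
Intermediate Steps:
c(D) = 16 (c(D) = (-4)² = 16)
(c(2) + 14)*3 = (16 + 14)*3 = 30*3 = 90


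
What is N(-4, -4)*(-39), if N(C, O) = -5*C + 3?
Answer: -897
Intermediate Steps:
N(C, O) = 3 - 5*C
N(-4, -4)*(-39) = (3 - 5*(-4))*(-39) = (3 + 20)*(-39) = 23*(-39) = -897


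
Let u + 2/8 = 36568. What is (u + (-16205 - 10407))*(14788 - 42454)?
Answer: -550871559/2 ≈ -2.7544e+8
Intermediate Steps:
u = 146271/4 (u = -¼ + 36568 = 146271/4 ≈ 36568.)
(u + (-16205 - 10407))*(14788 - 42454) = (146271/4 + (-16205 - 10407))*(14788 - 42454) = (146271/4 - 26612)*(-27666) = (39823/4)*(-27666) = -550871559/2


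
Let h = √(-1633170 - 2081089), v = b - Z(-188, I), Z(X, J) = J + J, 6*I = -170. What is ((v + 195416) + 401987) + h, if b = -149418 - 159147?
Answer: 866684/3 + I*√3714259 ≈ 2.8889e+5 + 1927.2*I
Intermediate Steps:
I = -85/3 (I = (⅙)*(-170) = -85/3 ≈ -28.333)
Z(X, J) = 2*J
b = -308565
v = -925525/3 (v = -308565 - 2*(-85)/3 = -308565 - 1*(-170/3) = -308565 + 170/3 = -925525/3 ≈ -3.0851e+5)
h = I*√3714259 (h = √(-3714259) = I*√3714259 ≈ 1927.2*I)
((v + 195416) + 401987) + h = ((-925525/3 + 195416) + 401987) + I*√3714259 = (-339277/3 + 401987) + I*√3714259 = 866684/3 + I*√3714259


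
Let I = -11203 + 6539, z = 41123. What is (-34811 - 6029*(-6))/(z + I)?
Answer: 1363/36459 ≈ 0.037384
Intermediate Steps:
I = -4664
(-34811 - 6029*(-6))/(z + I) = (-34811 - 6029*(-6))/(41123 - 4664) = (-34811 + 36174)/36459 = 1363*(1/36459) = 1363/36459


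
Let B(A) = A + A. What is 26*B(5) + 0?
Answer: 260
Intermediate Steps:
B(A) = 2*A
26*B(5) + 0 = 26*(2*5) + 0 = 26*10 + 0 = 260 + 0 = 260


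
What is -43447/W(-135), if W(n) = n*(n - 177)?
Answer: -43447/42120 ≈ -1.0315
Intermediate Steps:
W(n) = n*(-177 + n)
-43447/W(-135) = -43447*(-1/(135*(-177 - 135))) = -43447/((-135*(-312))) = -43447/42120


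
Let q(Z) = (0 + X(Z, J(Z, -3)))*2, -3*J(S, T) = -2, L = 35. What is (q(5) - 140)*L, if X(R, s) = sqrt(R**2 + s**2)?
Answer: -4900 + 70*sqrt(229)/3 ≈ -4546.9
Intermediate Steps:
J(S, T) = 2/3 (J(S, T) = -1/3*(-2) = 2/3)
q(Z) = 2*sqrt(4/9 + Z**2) (q(Z) = (0 + sqrt(Z**2 + (2/3)**2))*2 = (0 + sqrt(Z**2 + 4/9))*2 = (0 + sqrt(4/9 + Z**2))*2 = sqrt(4/9 + Z**2)*2 = 2*sqrt(4/9 + Z**2))
(q(5) - 140)*L = (2*sqrt(4 + 9*5**2)/3 - 140)*35 = (2*sqrt(4 + 9*25)/3 - 140)*35 = (2*sqrt(4 + 225)/3 - 140)*35 = (2*sqrt(229)/3 - 140)*35 = (-140 + 2*sqrt(229)/3)*35 = -4900 + 70*sqrt(229)/3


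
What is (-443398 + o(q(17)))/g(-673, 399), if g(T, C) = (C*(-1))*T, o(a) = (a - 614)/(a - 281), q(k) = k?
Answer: -13006275/7876792 ≈ -1.6512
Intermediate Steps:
o(a) = (-614 + a)/(-281 + a)
g(T, C) = -C*T (g(T, C) = (-C)*T = -C*T)
(-443398 + o(q(17)))/g(-673, 399) = (-443398 + (-614 + 17)/(-281 + 17))/((-1*399*(-673))) = (-443398 - 597/(-264))/268527 = (-443398 - 1/264*(-597))*(1/268527) = (-443398 + 199/88)*(1/268527) = -39018825/88*1/268527 = -13006275/7876792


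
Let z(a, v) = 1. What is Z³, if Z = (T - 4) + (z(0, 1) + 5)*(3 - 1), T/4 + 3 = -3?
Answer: -4096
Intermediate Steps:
T = -24 (T = -12 + 4*(-3) = -12 - 12 = -24)
Z = -16 (Z = (-24 - 4) + (1 + 5)*(3 - 1) = -28 + 6*2 = -28 + 12 = -16)
Z³ = (-16)³ = -4096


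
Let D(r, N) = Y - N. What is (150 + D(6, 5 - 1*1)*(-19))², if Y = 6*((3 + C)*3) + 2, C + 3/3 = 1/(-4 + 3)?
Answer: 23716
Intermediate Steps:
C = -2 (C = -1 + 1/(-4 + 3) = -1 + 1/(-1) = -1 - 1 = -2)
Y = 20 (Y = 6*((3 - 2)*3) + 2 = 6*(1*3) + 2 = 6*3 + 2 = 18 + 2 = 20)
D(r, N) = 20 - N
(150 + D(6, 5 - 1*1)*(-19))² = (150 + (20 - (5 - 1*1))*(-19))² = (150 + (20 - (5 - 1))*(-19))² = (150 + (20 - 1*4)*(-19))² = (150 + (20 - 4)*(-19))² = (150 + 16*(-19))² = (150 - 304)² = (-154)² = 23716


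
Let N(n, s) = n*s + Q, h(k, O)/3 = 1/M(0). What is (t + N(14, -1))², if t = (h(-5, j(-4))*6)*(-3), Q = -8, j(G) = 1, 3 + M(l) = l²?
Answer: 16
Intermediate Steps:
M(l) = -3 + l²
h(k, O) = -1 (h(k, O) = 3/(-3 + 0²) = 3/(-3 + 0) = 3/(-3) = 3*(-⅓) = -1)
N(n, s) = -8 + n*s (N(n, s) = n*s - 8 = -8 + n*s)
t = 18 (t = -1*6*(-3) = -6*(-3) = 18)
(t + N(14, -1))² = (18 + (-8 + 14*(-1)))² = (18 + (-8 - 14))² = (18 - 22)² = (-4)² = 16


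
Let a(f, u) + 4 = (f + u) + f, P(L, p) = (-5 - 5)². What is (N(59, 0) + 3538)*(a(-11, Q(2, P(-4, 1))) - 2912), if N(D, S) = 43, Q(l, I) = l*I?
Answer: -9804778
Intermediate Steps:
P(L, p) = 100 (P(L, p) = (-10)² = 100)
Q(l, I) = I*l
a(f, u) = -4 + u + 2*f (a(f, u) = -4 + ((f + u) + f) = -4 + (u + 2*f) = -4 + u + 2*f)
(N(59, 0) + 3538)*(a(-11, Q(2, P(-4, 1))) - 2912) = (43 + 3538)*((-4 + 100*2 + 2*(-11)) - 2912) = 3581*((-4 + 200 - 22) - 2912) = 3581*(174 - 2912) = 3581*(-2738) = -9804778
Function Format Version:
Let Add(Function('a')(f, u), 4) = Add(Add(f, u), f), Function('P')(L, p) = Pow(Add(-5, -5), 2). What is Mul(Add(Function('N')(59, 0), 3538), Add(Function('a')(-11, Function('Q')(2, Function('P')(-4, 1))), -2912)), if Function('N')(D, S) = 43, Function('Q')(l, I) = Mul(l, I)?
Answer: -9804778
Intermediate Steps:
Function('P')(L, p) = 100 (Function('P')(L, p) = Pow(-10, 2) = 100)
Function('Q')(l, I) = Mul(I, l)
Function('a')(f, u) = Add(-4, u, Mul(2, f)) (Function('a')(f, u) = Add(-4, Add(Add(f, u), f)) = Add(-4, Add(u, Mul(2, f))) = Add(-4, u, Mul(2, f)))
Mul(Add(Function('N')(59, 0), 3538), Add(Function('a')(-11, Function('Q')(2, Function('P')(-4, 1))), -2912)) = Mul(Add(43, 3538), Add(Add(-4, Mul(100, 2), Mul(2, -11)), -2912)) = Mul(3581, Add(Add(-4, 200, -22), -2912)) = Mul(3581, Add(174, -2912)) = Mul(3581, -2738) = -9804778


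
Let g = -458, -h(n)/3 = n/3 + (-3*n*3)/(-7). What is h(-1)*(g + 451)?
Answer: -34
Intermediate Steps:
h(n) = -34*n/7 (h(n) = -3*(n/3 + (-3*n*3)/(-7)) = -3*(n*(⅓) - 9*n*(-⅐)) = -3*(n/3 + 9*n/7) = -34*n/7)
h(-1)*(g + 451) = (-34/7*(-1))*(-458 + 451) = (34/7)*(-7) = -34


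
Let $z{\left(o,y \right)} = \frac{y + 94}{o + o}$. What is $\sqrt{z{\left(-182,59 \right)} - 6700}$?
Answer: $\frac{i \sqrt{221944723}}{182} \approx 81.856 i$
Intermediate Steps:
$z{\left(o,y \right)} = \frac{94 + y}{2 o}$
$\sqrt{z{\left(-182,59 \right)} - 6700} = \sqrt{\frac{94 + 59}{2 \left(-182\right)} - 6700} = \sqrt{\frac{1}{2} \left(- \frac{1}{182}\right) 153 - 6700} = \sqrt{- \frac{153}{364} - 6700} = \sqrt{- \frac{2438953}{364}} = \frac{i \sqrt{221944723}}{182}$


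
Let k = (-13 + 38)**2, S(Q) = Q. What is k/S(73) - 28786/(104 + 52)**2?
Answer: 6554311/888264 ≈ 7.3788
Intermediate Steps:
k = 625 (k = 25**2 = 625)
k/S(73) - 28786/(104 + 52)**2 = 625/73 - 28786/(104 + 52)**2 = 625*(1/73) - 28786/(156**2) = 625/73 - 28786/24336 = 625/73 - 28786*1/24336 = 625/73 - 14393/12168 = 6554311/888264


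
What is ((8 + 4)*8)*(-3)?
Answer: -288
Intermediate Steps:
((8 + 4)*8)*(-3) = (12*8)*(-3) = 96*(-3) = -288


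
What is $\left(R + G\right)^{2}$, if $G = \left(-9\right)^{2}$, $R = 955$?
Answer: $1073296$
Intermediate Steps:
$G = 81$
$\left(R + G\right)^{2} = \left(955 + 81\right)^{2} = 1036^{2} = 1073296$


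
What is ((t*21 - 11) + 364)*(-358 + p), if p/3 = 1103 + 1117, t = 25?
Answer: 5533156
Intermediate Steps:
p = 6660 (p = 3*(1103 + 1117) = 3*2220 = 6660)
((t*21 - 11) + 364)*(-358 + p) = ((25*21 - 11) + 364)*(-358 + 6660) = ((525 - 11) + 364)*6302 = (514 + 364)*6302 = 878*6302 = 5533156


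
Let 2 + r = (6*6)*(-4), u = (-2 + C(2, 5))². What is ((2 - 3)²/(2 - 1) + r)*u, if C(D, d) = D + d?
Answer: -3625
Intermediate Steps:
u = 25 (u = (-2 + (2 + 5))² = (-2 + 7)² = 5² = 25)
r = -146 (r = -2 + (6*6)*(-4) = -2 + 36*(-4) = -2 - 144 = -146)
((2 - 3)²/(2 - 1) + r)*u = ((2 - 3)²/(2 - 1) - 146)*25 = ((-1)²/1 - 146)*25 = (1*1 - 146)*25 = (1 - 146)*25 = -145*25 = -3625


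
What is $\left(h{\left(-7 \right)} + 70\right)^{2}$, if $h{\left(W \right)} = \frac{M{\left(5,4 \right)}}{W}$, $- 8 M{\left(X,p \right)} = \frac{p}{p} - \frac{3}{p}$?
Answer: $\frac{245893761}{50176} \approx 4900.6$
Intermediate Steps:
$M{\left(X,p \right)} = - \frac{1}{8} + \frac{3}{8 p}$ ($M{\left(X,p \right)} = - \frac{\frac{p}{p} - \frac{3}{p}}{8} = - \frac{1 - \frac{3}{p}}{8} = - \frac{1}{8} + \frac{3}{8 p}$)
$h{\left(W \right)} = - \frac{1}{32 W}$ ($h{\left(W \right)} = \frac{\frac{1}{8} \cdot \frac{1}{4} \left(3 - 4\right)}{W} = \frac{\frac{1}{8} \cdot \frac{1}{4} \left(-1\right)}{W} = - \frac{1}{32 W}$)
$\left(h{\left(-7 \right)} + 70\right)^{2} = \left(- \frac{1}{32 \left(-7\right)} + 70\right)^{2} = \left(\left(- \frac{1}{32}\right) \left(- \frac{1}{7}\right) + 70\right)^{2} = \left(\frac{1}{224} + 70\right)^{2} = \left(\frac{15681}{224}\right)^{2} = \frac{245893761}{50176}$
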